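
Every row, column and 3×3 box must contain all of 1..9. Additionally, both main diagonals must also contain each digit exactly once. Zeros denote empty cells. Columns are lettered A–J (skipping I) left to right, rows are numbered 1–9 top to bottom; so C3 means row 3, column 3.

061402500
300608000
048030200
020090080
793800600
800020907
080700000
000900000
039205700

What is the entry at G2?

A1 = 9: row 1 has {1,2,4,5,6}; col 1 has {3,7,8}; box has {1,3,4,6,8}; main diagonal has {8} → only 9 remains.
E1 = 7: row 1 has {1,2,4,5,6,9}; col 5 has {2,3,9}; box has {2,3,4,6,8} → only 7 remains.
H1 = 3: row 1 has {1,2,4,5,6,7,9}; col 8 has {8}; box has {2,5} → only 3 remains.
J1 = 8: row 1 has {1,2,3,4,5,6,7,9}; col 9 has {7}; box has {2,3,5}; anti-diagonal has {2} → only 8 remains.
A3 = 5: row 3 has {2,3,4,8}; col 1 has {3,7,8,9}; box has {1,3,4,6,8,9} → only 5 remains.
D3 = 1: row 3 has {2,3,4,5,8}; col 4 has {2,4,6,7,8,9}; box has {2,3,4,6,7,8} → only 1 remains.
F3 = 9: row 3 has {1,2,3,4,5,8}; col 6 has {2,5,8}; box has {1,2,3,4,6,7,8} → only 9 remains.
J3 = 6: row 3 has {1,2,3,4,5,8,9}; col 9 has {7,8}; box has {2,3,5,8} → only 6 remains.
B2 = 7: row 2 has {3,6,8}; col 2 has {2,3,4,6,8,9}; box has {1,3,4,5,6,8,9}; main diagonal has {8,9} → only 7 remains.
C2 = 2: row 2 has {3,6,7,8}; col 3 has {1,3,8,9}; box has {1,3,4,5,6,7,8,9} → only 2 remains.
E2 = 5: row 2 has {2,3,6,7,8}; col 5 has {2,3,7,9}; box has {1,2,3,4,6,7,8,9} → only 5 remains.
H3 = 7: row 3 has {1,2,3,4,5,6,8,9}; col 8 has {3,8}; box has {2,3,5,6,8} → only 7 remains.
F4 = 7: in row 4, 7 can only go here (every other open cell in that row sees a 7).
C8 = 7: in row 8, 7 can only go here (every other open cell in that row sees a 7).
E9 = 8: in row 9, 8 can only go here (every other open cell in that row sees an 8).
G8 = 8: in row 8, 8 can only go here (every other open cell in that row sees an 8).
F6 = 6: in box 5, 6 can only go here (every other open cell in that box sees a 6).
D6 = 3: in row 6, 3 can only go here (every other open cell in that row sees a 3).
D4 = 5: row 4 has {2,7,8,9}; col 4 has {1,2,3,4,6,7,8,9}; box has {2,3,6,7,8,9}; main diagonal has {6,7,8,9} → only 5 remains.
H8 = 2: in main diagonal, 2 can only go here (every other open cell in that diagonal sees a 2).
G7 = 3: in main diagonal, 3 can only go here (every other open cell in that diagonal sees a 3).
J4 = 3: in row 4, 3 can only go here (every other open cell in that row sees a 3).
J5 = 2: in row 5, 2 can only go here (every other open cell in that row sees a 2).
H5 = 5: in row 5, 5 can only go here (every other open cell in that row sees a 5).
A7 = 2: in row 7, 2 can only go here (every other open cell in that row sees a 2).
F8 = 3: in row 8, 3 can only go here (every other open cell in that row sees a 3).
H2 = 9: in anti-diagonal, 9 can only go here (every other open cell in that diagonal sees a 9).
J7 = 9: in row 7, 9 can only go here (every other open cell in that row sees a 9).
C7 = 5: in row 7, 5 can only go here (every other open cell in that row sees a 5).
C6 = 4: row 6 has {2,3,6,7,8,9}; col 3 has {1,2,3,5,7,8,9}; box has {2,3,7,8,9} → only 4 remains.
H6 = 1: row 6 has {2,3,4,6,7,8,9}; col 8 has {2,3,5,7,8,9}; box has {2,3,5,6,7,8,9} → only 1 remains.
B8 = 1: row 8 has {2,3,7,8,9}; col 2 has {2,3,4,6,7,8,9}; box has {2,3,5,7,8,9}; anti-diagonal has {2,3,5,7,8,9} → only 1 remains.
C4 = 6: row 4 has {2,3,5,7,8,9}; col 3 has {1,2,3,4,5,7,8,9}; box has {2,3,4,7,8,9} → only 6 remains.
G4 = 4: row 4 has {2,3,5,6,7,8,9}; col 7 has {2,3,5,6,7,8,9}; box has {1,2,3,5,6,7,8,9} → only 4 remains.
E5 = 4: row 5 has {2,3,5,6,7,8,9}; col 5 has {2,3,5,7,8,9}; box has {2,3,5,6,7,8,9}; main diagonal has {2,3,5,6,7,8,9}; anti-diagonal has {1,2,3,5,7,8,9} → only 4 remains.
F5 = 1: row 5 has {2,3,4,5,6,7,8,9}; col 6 has {2,3,5,6,7,8,9}; box has {2,3,4,5,6,7,8,9} → only 1 remains.
B6 = 5: row 6 has {1,2,3,4,6,7,8,9}; col 2 has {1,2,3,4,6,7,8,9}; box has {2,3,4,6,7,8,9} → only 5 remains.
F7 = 4: row 7 has {2,3,5,7,8,9}; col 6 has {1,2,3,5,6,7,8,9}; box has {2,3,5,7,8,9} → only 4 remains.
H7 = 6: row 7 has {2,3,4,5,7,8,9}; col 8 has {1,2,3,5,7,8,9}; box has {2,3,7,8,9} → only 6 remains.
E8 = 6: row 8 has {1,2,3,7,8,9}; col 5 has {2,3,4,5,7,8,9}; box has {2,3,4,5,7,8,9} → only 6 remains.
A9 = 6: row 9 has {2,3,5,7,8,9}; col 1 has {2,3,5,7,8,9}; box has {1,2,3,5,7,8,9}; anti-diagonal has {1,2,3,4,5,7,8,9} → only 6 remains.
H9 = 4: row 9 has {2,3,5,6,7,8,9}; col 8 has {1,2,3,5,6,7,8,9}; box has {2,3,6,7,8,9} → only 4 remains.
J9 = 1: row 9 has {2,3,4,5,6,7,8,9}; col 9 has {2,3,6,7,8,9}; box has {2,3,4,6,7,8,9}; main diagonal has {2,3,4,5,6,7,8,9} → only 1 remains.
G2 = 1: row 2 has {2,3,5,6,7,8,9}; col 7 has {2,3,4,5,6,7,8,9}; box has {2,3,5,6,7,8,9} → only 1 remains.

1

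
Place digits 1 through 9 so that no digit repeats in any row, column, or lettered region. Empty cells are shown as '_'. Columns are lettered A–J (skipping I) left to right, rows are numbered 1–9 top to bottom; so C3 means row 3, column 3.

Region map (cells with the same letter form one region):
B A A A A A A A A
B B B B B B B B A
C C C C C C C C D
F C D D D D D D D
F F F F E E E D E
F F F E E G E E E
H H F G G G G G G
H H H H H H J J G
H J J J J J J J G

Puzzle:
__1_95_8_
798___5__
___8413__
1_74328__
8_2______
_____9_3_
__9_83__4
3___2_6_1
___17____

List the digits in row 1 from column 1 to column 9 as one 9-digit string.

261795483

J6 = 8: in row 6, 8 can only go here (every other open cell in that row sees an 8).
B7 = 1: in row 7, 1 can only go here (every other open cell in that row sees a 1).
C9 = 3: in column 3, 3 can only go here (every other open cell in that column sees a 3).
D8 = 9: in column 4, 9 can only go here (every other open cell in that column sees a 9).
A3 = 9: in column 1, 9 can only go here (every other open cell in that column sees a 9).
A1 = 2: in column 1, 2 can only go here (every other open cell in that column sees a 2).
J2 = 2: in row 2, 2 can only go here (every other open cell in that row sees a 2).
D2 = 3: in row 2, 3 can only go here (every other open cell in that row sees a 3).
B5 = 3: in row 5, 3 can only go here (every other open cell in that row sees a 3).
J1 = 3: in row 1, 3 can only go here (every other open cell in that row sees a 3).
J5 = 7: in column 9, 7 can only go here (every other open cell in that column sees a 7).
B6 = 7: in row 6, 7 can only go here (every other open cell in that row sees a 7).
H3 = 7: in row 3, 7 can only go here (every other open cell in that row sees a 7).
B3 = 2: in row 3, 2 can only go here (every other open cell in that row sees a 2).
F8 = 7: in row 8, 7 can only go here (every other open cell in that row sees a 7).
B8 = 8: in row 8, 8 can only go here (every other open cell in that row sees an 8).
F9 = 8: in row 9, 8 can only go here (every other open cell in that row sees an 8).
J4 = 9: in column 9, 9 can only go here (every other open cell in that column sees a 9).
G5 = 9: in row 5, 9 can only go here (every other open cell in that row sees a 9).
F5 = 4: in row 5, 4 can only go here (every other open cell in that row sees a 4).
F2 = 6: row 2 has {2,3,5,7,8,9}; col 6 has {1,2,3,4,5,7,8,9}; region has {2,3,5,7,8,9} → only 6 remains.
E2 = 1: row 2 has {2,3,5,6,7,8,9}; col 5 has {2,3,4,7,8,9}; region has {2,3,5,6,7,8,9} → only 1 remains.
H2 = 4: row 2 has {1,2,3,5,6,7,8,9}; col 8 has {3,7,8}; region has {1,2,3,5,6,7,8,9} → only 4 remains.
H8 = 5: row 8 has {1,2,3,6,7,8,9}; col 8 has {3,4,7,8}; region has {1,3,6,7,8} → only 5 remains.
B9 = 4: row 9 has {1,3,7,8}; col 2 has {1,2,3,7,8,9}; region has {1,3,5,6,7,8} → only 4 remains.
G9 = 2: row 9 has {1,3,4,7,8}; col 7 has {3,5,6,8,9}; region has {1,3,4,5,6,7,8} → only 2 remains.
H9 = 9: row 9 has {1,2,3,4,7,8}; col 8 has {3,4,5,7,8}; region has {1,2,3,4,5,6,7,8} → only 9 remains.
B1 = 6: row 1 has {1,2,3,5,8,9}; col 2 has {1,2,3,4,7,8,9}; region has {1,2,3,5,8,9} → only 6 remains.
D1 = 7: row 1 has {1,2,3,5,6,8,9}; col 4 has {1,3,4,8,9}; region has {1,2,3,5,6,8,9} → only 7 remains.
G1 = 4: row 1 has {1,2,3,5,6,7,8,9}; col 7 has {2,3,5,6,8,9}; region has {1,2,3,5,6,7,8,9} → only 4 remains.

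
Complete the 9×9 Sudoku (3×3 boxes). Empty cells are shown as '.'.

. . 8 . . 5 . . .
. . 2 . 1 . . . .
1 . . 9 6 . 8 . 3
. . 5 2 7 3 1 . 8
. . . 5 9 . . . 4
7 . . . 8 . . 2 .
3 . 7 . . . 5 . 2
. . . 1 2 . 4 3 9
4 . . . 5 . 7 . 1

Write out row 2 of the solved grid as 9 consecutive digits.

532718946

r3c3 = 4 (sole candidate).
r7c5 = 4 (sole candidate).
r8c3 = 6 (sole candidate).
r9c3 = 9 (sole candidate).
r1c5 = 3 (sole candidate).
r1c8 = 1 (hidden single in row 1).
r1c7 = 2 (hidden single in row 1).
r1c4 = 4 (hidden single in row 1).
r6c4 = 6 (sole candidate).
r6c9 = 5 (sole candidate).
r7c4 = 8 (sole candidate).
r7c8 = 6 (sole candidate).
r8c6 = 7 (sole candidate).
r9c4 = 3 (sole candidate).
r9c6 = 6 (sole candidate).
r9c8 = 8 (sole candidate).
r2c4 = 7: row 2 has {1,2}; col 4 has {1,2,3,4,5,6,8,9}; box has {1,3,4,5,6,9} → only 7 remains.
r2c6 = 8: row 2 has {1,2,7}; col 6 has {3,5,6,7}; box has {1,3,4,5,6,7,9} → only 8 remains.
r2c9 = 6: row 2 has {1,2,7,8}; col 9 has {1,2,3,4,5,8,9}; box has {1,2,3,8} → only 6 remains.
r3c6 = 2 (sole candidate).
r4c8 = 9 (sole candidate).
r5c6 = 1 (sole candidate).
r5c8 = 7 (sole candidate).
r6c6 = 4 (sole candidate).
r6c7 = 3 (sole candidate).
r7c2 = 1 (sole candidate).
r7c6 = 9 (sole candidate).
r9c2 = 2 (sole candidate).
r1c9 = 7 (sole candidate).
r2c7 = 9: row 2 has {1,2,6,7,8}; col 7 has {1,2,3,4,5,7,8}; box has {1,2,3,6,7,8} → only 9 remains.
r3c8 = 5 (sole candidate).
r4c1 = 6 (sole candidate).
r4c2 = 4 (sole candidate).
r5c3 = 3 (sole candidate).
r5c7 = 6 (sole candidate).
r6c2 = 9 (sole candidate).
r6c3 = 1 (sole candidate).
r1c1 = 9 (sole candidate).
r1c2 = 6 (sole candidate).
r2c1 = 5: row 2 has {1,2,6,7,8,9}; col 1 has {1,3,4,6,7,9}; box has {1,2,4,6,8,9} → only 5 remains.
r2c2 = 3: row 2 has {1,2,5,6,7,8,9}; col 2 has {1,2,4,6,9}; box has {1,2,4,5,6,8,9} → only 3 remains.
r2c8 = 4: row 2 has {1,2,3,5,6,7,8,9}; col 8 has {1,2,3,5,6,7,8,9}; box has {1,2,3,5,6,7,8,9} → only 4 remains.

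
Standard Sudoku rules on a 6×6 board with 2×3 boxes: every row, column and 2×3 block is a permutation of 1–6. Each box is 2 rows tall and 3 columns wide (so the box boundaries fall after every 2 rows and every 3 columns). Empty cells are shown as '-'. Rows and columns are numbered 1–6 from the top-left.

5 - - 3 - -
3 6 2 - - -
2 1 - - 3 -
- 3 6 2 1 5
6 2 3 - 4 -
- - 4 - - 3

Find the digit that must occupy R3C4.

R1C2 = 4: row 1 has {3,5}; col 2 has {1,2,3,6}; box has {2,3,5,6} → only 4 remains.
R1C3 = 1: row 1 has {3,4,5}; col 3 has {2,3,4,6}; box has {2,3,4,5,6} → only 1 remains.
R2C5 = 5: row 2 has {2,3,6}; col 5 has {1,3,4}; box has {3} → only 5 remains.
R3C3 = 5: row 3 has {1,2,3}; col 3 has {1,2,3,4,6}; box has {1,2,3,6} → only 5 remains.
R4C1 = 4: row 4 has {1,2,3,5,6}; col 1 has {2,3,5,6}; box has {1,2,3,5,6} → only 4 remains.
R5C6 = 1: row 5 has {2,3,4,6}; col 6 has {3,5}; box has {3,4} → only 1 remains.
R6C1 = 1: row 6 has {3,4}; col 1 has {2,3,4,5,6}; box has {2,3,4,6} → only 1 remains.
R6C2 = 5: row 6 has {1,3,4}; col 2 has {1,2,3,4,6}; box has {1,2,3,4,6} → only 5 remains.
R6C4 = 6: row 6 has {1,3,4,5}; col 4 has {2,3}; box has {1,3,4} → only 6 remains.
R6C5 = 2: row 6 has {1,3,4,5,6}; col 5 has {1,3,4,5}; box has {1,3,4,6} → only 2 remains.
R1C5 = 6: row 1 has {1,3,4,5}; col 5 has {1,2,3,4,5}; box has {3,5} → only 6 remains.
R1C6 = 2: row 1 has {1,3,4,5,6}; col 6 has {1,3,5}; box has {3,5,6} → only 2 remains.
R2C6 = 4: row 2 has {2,3,5,6}; col 6 has {1,2,3,5}; box has {2,3,5,6} → only 4 remains.
R3C4 = 4: row 3 has {1,2,3,5}; col 4 has {2,3,6}; box has {1,2,3,5} → only 4 remains.

4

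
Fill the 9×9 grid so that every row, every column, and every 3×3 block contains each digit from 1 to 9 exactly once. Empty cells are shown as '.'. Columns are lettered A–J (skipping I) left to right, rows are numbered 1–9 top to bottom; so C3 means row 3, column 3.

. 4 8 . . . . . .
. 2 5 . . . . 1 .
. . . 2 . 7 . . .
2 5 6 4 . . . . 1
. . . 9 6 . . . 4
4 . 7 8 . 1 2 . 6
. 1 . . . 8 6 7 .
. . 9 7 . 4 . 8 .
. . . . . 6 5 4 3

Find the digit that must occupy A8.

5

F4 = 3 (sole candidate).
H4 = 9 (sole candidate).
E6 = 5 (sole candidate).
H6 = 3 (sole candidate).
G8 = 1 (sole candidate).
J8 = 2 (sole candidate).
C9 = 2 (sole candidate).
D9 = 1 (sole candidate).
E9 = 9 (sole candidate).
F2 = 9 (sole candidate).
E4 = 7 (sole candidate).
G4 = 8 (sole candidate).
F5 = 2 (sole candidate).
G5 = 7 (sole candidate).
H5 = 5 (sole candidate).
B6 = 9 (sole candidate).
J7 = 9 (sole candidate).
E8 = 3 (sole candidate).
E1 = 1 (sole candidate).
F1 = 5 (sole candidate).
J1 = 7 (sole candidate).
J2 = 8 (sole candidate).
H3 = 6 (sole candidate).
J3 = 5 (sole candidate).
D7 = 5 (sole candidate).
E7 = 2 (sole candidate).
B8 = 6 (sole candidate).
H1 = 2 (sole candidate).
E2 = 4 (sole candidate).
G2 = 3 (sole candidate).
B3 = 3 (sole candidate).
C3 = 1 (sole candidate).
E3 = 8 (sole candidate).
B5 = 8 (sole candidate).
C5 = 3 (sole candidate).
A7 = 3 (sole candidate).
C7 = 4 (sole candidate).
A8 = 5: row 8 has {1,2,3,4,6,7,8,9}; col 1 has {2,3,4}; box has {1,2,3,4,6,9} → only 5 remains.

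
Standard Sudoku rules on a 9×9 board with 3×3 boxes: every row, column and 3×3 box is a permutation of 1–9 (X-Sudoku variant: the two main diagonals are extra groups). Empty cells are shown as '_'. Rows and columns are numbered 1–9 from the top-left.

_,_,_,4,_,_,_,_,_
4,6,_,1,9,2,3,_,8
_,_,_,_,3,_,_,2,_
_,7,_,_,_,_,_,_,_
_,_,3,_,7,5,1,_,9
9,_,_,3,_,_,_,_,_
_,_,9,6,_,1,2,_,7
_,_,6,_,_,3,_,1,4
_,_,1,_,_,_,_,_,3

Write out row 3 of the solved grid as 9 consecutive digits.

198537426

row 2, column 8 = 5 (sole candidate).
row 7, column 8 = 8 (sole candidate).
row 2, column 3 = 7 (sole candidate).
row 1, column 2 = 3 (hidden single in row 1).
row 1, column 9 = 1 (hidden single in row 1).
row 1, column 3 = 2 (hidden single in row 1).
row 3, column 9 = 6: row 3 has {2,3}; col 9 has {1,3,4,7,8,9}; box has {1,2,3,5,8} → only 6 remains.
row 3, column 7 = 4: row 3 has {2,3,6}; col 7 has {1,2,3}; box has {1,2,3,5,6,8}; anti-diagonal has {1,3,5,7,9} → only 4 remains.
row 3, column 2 = 9: in row 3, 9 can only go here (every other open cell in that row sees a 9).
row 3, column 1 = 1: in row 3, 1 can only go here (every other open cell in that row sees a 1).
row 4, column 5 = 1 (hidden single in row 4).
row 4, column 8 = 3 (hidden single in row 4).
row 4, column 4 = 9 (hidden single in row 4).
row 4, column 3 = 4 (hidden single in row 4).
row 5, column 8 = 4 (hidden single in row 5).
row 5, column 1 = 6 (hidden single in row 5).
row 6, column 2 = 1 (hidden single in row 6).
row 7, column 1 = 3 (hidden single in row 7).
row 8, column 7 = 9 (hidden single in row 8).
row 1, column 7 = 7 (sole candidate).
row 1, column 8 = 9 (sole candidate).
row 9, column 8 = 6 (sole candidate).
row 6, column 8 = 7 (sole candidate).
row 9, column 7 = 5 (sole candidate).
row 9, column 6 = 9 (hidden single in row 9).
row 9, column 4 = 7 (hidden single in row 9).
row 3, column 6 = 7: in row 3, 7 can only go here (every other open cell in that row sees a 7).
row 8, column 1 = 7 (hidden single in row 8).
row 7, column 2 = 5 (hidden single in column 2).
row 7, column 5 = 4 (sole candidate).
row 6, column 6 = 4 (hidden single in row 6).
row 9, column 2 = 4 (hidden single in row 9).
row 4, column 6 = 6 (hidden single in anti-diagonal).
row 1, column 6 = 8 (sole candidate).
row 3, column 4 = 5: row 3 has {1,2,3,4,6,7,9}; col 4 has {1,3,4,6,7,9}; box has {1,2,3,4,7,8,9} → only 5 remains.
row 4, column 7 = 8 (sole candidate).
row 6, column 7 = 6 (sole candidate).
row 1, column 1 = 5 (sole candidate).
row 1, column 5 = 6 (sole candidate).
row 3, column 3 = 8: row 3 has {1,2,3,4,5,6,7,9}; col 3 has {1,2,3,4,6,7,9}; box has {1,2,3,4,5,6,7,9}; main diagonal has {1,2,3,4,5,6,7,9} → only 8 remains.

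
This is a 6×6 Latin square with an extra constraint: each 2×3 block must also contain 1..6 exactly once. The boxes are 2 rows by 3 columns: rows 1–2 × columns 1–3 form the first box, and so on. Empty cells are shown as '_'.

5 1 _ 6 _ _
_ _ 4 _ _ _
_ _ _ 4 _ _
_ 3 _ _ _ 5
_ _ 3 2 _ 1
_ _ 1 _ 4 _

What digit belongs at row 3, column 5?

6

row 1, column 3 = 2: row 1 has {1,5,6}; col 3 has {1,3,4}; box has {1,4,5} → only 2 remains.
row 1, column 5 = 3: row 1 has {1,2,5,6}; col 5 has {4}; box has {6} → only 3 remains.
row 1, column 6 = 4: row 1 has {1,2,3,5,6}; col 6 has {1,5}; box has {3,6} → only 4 remains.
row 2, column 2 = 6: row 2 has {4}; col 2 has {1,3}; box has {1,2,4,5} → only 6 remains.
row 2, column 6 = 2: row 2 has {4,6}; col 6 has {1,4,5}; box has {3,4,6} → only 2 remains.
row 4, column 3 = 6: row 4 has {3,5}; col 3 has {1,2,3,4}; box has {3} → only 6 remains.
row 4, column 4 = 1: row 4 has {3,5,6}; col 4 has {2,4,6}; box has {4,5} → only 1 remains.
row 4, column 5 = 2: row 4 has {1,3,5,6}; col 5 has {3,4}; box has {1,4,5} → only 2 remains.
row 2, column 1 = 3: row 2 has {2,4,6}; col 1 has {5}; box has {1,2,4,5,6} → only 3 remains.
row 2, column 4 = 5: row 2 has {2,3,4,6}; col 4 has {1,2,4,6}; box has {2,3,4,6} → only 5 remains.
row 2, column 5 = 1: row 2 has {2,3,4,5,6}; col 5 has {2,3,4}; box has {2,3,4,5,6} → only 1 remains.
row 3, column 3 = 5: row 3 has {4}; col 3 has {1,2,3,4,6}; box has {3,6} → only 5 remains.
row 3, column 5 = 6: row 3 has {4,5}; col 5 has {1,2,3,4}; box has {1,2,4,5} → only 6 remains.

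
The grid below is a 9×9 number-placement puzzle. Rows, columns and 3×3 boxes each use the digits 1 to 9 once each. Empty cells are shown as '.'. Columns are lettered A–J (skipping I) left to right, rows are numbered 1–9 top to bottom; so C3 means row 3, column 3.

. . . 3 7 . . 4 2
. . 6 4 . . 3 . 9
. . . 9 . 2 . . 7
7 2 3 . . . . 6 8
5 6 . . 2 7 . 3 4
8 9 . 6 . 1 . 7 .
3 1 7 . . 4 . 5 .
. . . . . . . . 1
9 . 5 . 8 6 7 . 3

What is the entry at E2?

1

A1 = 1 (sole candidate).
A2 = 2 (sole candidate).
A3 = 4 (sole candidate).
C3 = 8 (sole candidate).
H3 = 1 (sole candidate).
D4 = 5 (sole candidate).
F4 = 9 (sole candidate).
G4 = 1 (sole candidate).
C5 = 1 (sole candidate).
D5 = 8 (sole candidate).
G5 = 9 (sole candidate).
C6 = 4 (sole candidate).
E6 = 3 (sole candidate).
J6 = 5 (sole candidate).
D7 = 2 (sole candidate).
E7 = 9 (sole candidate).
J7 = 6 (sole candidate).
A8 = 6 (sole candidate).
C8 = 2 (sole candidate).
D8 = 7 (sole candidate).
E8 = 5 (sole candidate).
F8 = 3 (sole candidate).
B9 = 4 (sole candidate).
D9 = 1 (sole candidate).
H9 = 2 (sole candidate).
B1 = 5 (sole candidate).
C1 = 9 (sole candidate).
F1 = 8 (sole candidate).
G1 = 6 (sole candidate).
B2 = 7 (sole candidate).
E2 = 1: row 2 has {2,3,4,6,7,9}; col 5 has {2,3,5,7,8,9}; box has {2,3,4,7,8,9} → only 1 remains.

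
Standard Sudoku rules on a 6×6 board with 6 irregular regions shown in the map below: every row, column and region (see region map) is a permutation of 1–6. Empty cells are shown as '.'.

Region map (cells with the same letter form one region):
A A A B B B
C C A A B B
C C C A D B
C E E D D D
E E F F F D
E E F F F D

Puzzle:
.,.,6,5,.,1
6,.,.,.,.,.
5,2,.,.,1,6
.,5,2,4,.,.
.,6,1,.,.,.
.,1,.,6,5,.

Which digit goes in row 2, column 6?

row 3, column 4 = 3: row 3 has {1,2,5,6}; col 4 has {4,5,6}; region has {6} → only 3 remains.
row 4, column 6 = 3: row 4 has {2,4,5}; col 6 has {1,6}; region has {1,4} → only 3 remains.
row 5, column 4 = 2: row 5 has {1,6}; col 4 has {3,4,5,6}; region has {1,5,6} → only 2 remains.
row 5, column 6 = 5: row 5 has {1,2,6}; col 6 has {1,3,6}; region has {1,3,4} → only 5 remains.
row 6, column 6 = 2: row 6 has {1,5,6}; col 6 has {1,3,5,6}; region has {1,3,4,5} → only 2 remains.
row 1, column 2 = 4: row 1 has {1,5,6}; col 2 has {1,2,5,6}; region has {3,6} → only 4 remains.
row 2, column 2 = 3: row 2 has {6}; col 2 has {1,2,4,5,6}; region has {2,5,6} → only 3 remains.
row 2, column 3 = 5: row 2 has {3,6}; col 3 has {1,2,6}; region has {3,4,6} → only 5 remains.
row 2, column 4 = 1: row 2 has {3,5,6}; col 4 has {2,3,4,5,6}; region has {3,4,5,6} → only 1 remains.
row 2, column 6 = 4: row 2 has {1,3,5,6}; col 6 has {1,2,3,5,6}; region has {1,5,6} → only 4 remains.

4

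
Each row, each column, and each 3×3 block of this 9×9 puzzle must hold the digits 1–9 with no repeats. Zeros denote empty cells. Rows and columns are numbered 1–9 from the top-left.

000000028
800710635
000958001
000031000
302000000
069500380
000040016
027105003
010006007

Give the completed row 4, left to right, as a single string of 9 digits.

r1c5 = 6: row 1 has {2,8}; col 5 has {1,3,4,5}; box has {1,5,7,8,9} → only 6 remains.
r2c3 = 4: row 2 has {1,3,5,6,7,8}; col 3 has {2,7,9}; box has {8} → only 4 remains.
r2c6 = 2: row 2 has {1,3,4,5,6,7,8}; col 6 has {1,5,6,8}; box has {1,5,6,7,8,9} → only 2 remains.
r2c2 = 9: row 2 has {1,2,3,4,5,6,7,8}; col 2 has {1,2,6}; box has {4,8} → only 9 remains.
r1c7 = 9: in row 1, 9 can only go here (every other open cell in that row sees a 9).
r3c1 = 2: in row 3, 2 can only go here (every other open cell in that row sees a 2).
r3c3 = 6: in row 3, 6 can only go here (every other open cell in that row sees a 6).
r3c2 = 3: in row 3, 3 can only go here (every other open cell in that row sees a 3).
r5c7 = 1: in row 5, 1 can only go here (every other open cell in that row sees a 1).
r6c1 = 1: in row 6, 1 can only go here (every other open cell in that row sees a 1).
r1c3 = 1: in row 1, 1 can only go here (every other open cell in that row sees a 1).
r7c6 = 7: in row 7, 7 can only go here (every other open cell in that row sees a 7).
r6c6 = 4: row 6 has {1,3,5,6,8,9}; col 6 has {1,2,5,6,7,8}; box has {1,3,5} → only 4 remains.
r6c9 = 2: row 6 has {1,3,4,5,6,8,9}; col 9 has {1,3,5,6,7,8}; box has {1,3,8} → only 2 remains.
r1c6 = 3: row 1 has {1,2,6,8,9}; col 6 has {1,2,4,5,6,7,8}; box has {1,2,5,6,7,8,9} → only 3 remains.
r5c6 = 9: row 5 has {1,2,3}; col 6 has {1,2,3,4,5,6,7,8}; box has {1,3,4,5} → only 9 remains.
r5c9 = 4: row 5 has {1,2,3,9}; col 9 has {1,2,3,5,6,7,8}; box has {1,2,3,8} → only 4 remains.
r6c5 = 7: row 6 has {1,2,3,4,5,6,8,9}; col 5 has {1,3,4,5,6}; box has {1,3,4,5,9} → only 7 remains.
r1c4 = 4: row 1 has {1,2,3,6,8,9}; col 4 has {1,5,7,9}; box has {1,2,3,5,6,7,8,9} → only 4 remains.
r4c9 = 9: row 4 has {1,3}; col 9 has {1,2,3,4,5,6,7,8}; box has {1,2,3,4,8} → only 9 remains.
r5c5 = 8: row 5 has {1,2,3,4,9}; col 5 has {1,3,4,5,6,7}; box has {1,3,4,5,7,9} → only 8 remains.
r8c5 = 9: row 8 has {1,2,3,5,7}; col 5 has {1,3,4,5,6,7,8}; box has {1,4,5,6,7} → only 9 remains.
r8c8 = 4: row 8 has {1,2,3,5,7,9}; col 8 has {1,2,3,8}; box has {1,3,6,7} → only 4 remains.
r9c5 = 2: row 9 has {1,6,7}; col 5 has {1,3,4,5,6,7,8,9}; box has {1,4,5,6,7,9} → only 2 remains.
r3c8 = 7: row 3 has {1,2,3,5,6,8,9}; col 8 has {1,2,3,4,8}; box has {1,2,3,5,6,8,9} → only 7 remains.
r5c4 = 6: row 5 has {1,2,3,4,8,9}; col 4 has {1,4,5,7,9}; box has {1,3,4,5,7,8,9} → only 6 remains.
r5c8 = 5: row 5 has {1,2,3,4,6,8,9}; col 8 has {1,2,3,4,7,8}; box has {1,2,3,4,8,9} → only 5 remains.
r8c1 = 6: row 8 has {1,2,3,4,5,7,9}; col 1 has {1,2,3,8}; box has {1,2,7} → only 6 remains.
r8c7 = 8: row 8 has {1,2,3,4,5,6,7,9}; col 7 has {1,3,6,9}; box has {1,3,4,6,7} → only 8 remains.
r9c7 = 5: row 9 has {1,2,6,7}; col 7 has {1,3,6,8,9}; box has {1,3,4,6,7,8} → only 5 remains.
r9c8 = 9: row 9 has {1,2,5,6,7}; col 8 has {1,2,3,4,5,7,8}; box has {1,3,4,5,6,7,8} → only 9 remains.
r3c7 = 4: row 3 has {1,2,3,5,6,7,8,9}; col 7 has {1,3,5,6,8,9}; box has {1,2,3,5,6,7,8,9} → only 4 remains.
r4c4 = 2: row 4 has {1,3,9}; col 4 has {1,4,5,6,7,9}; box has {1,3,4,5,6,7,8,9} → only 2 remains.
r4c7 = 7: row 4 has {1,2,3,9}; col 7 has {1,3,4,5,6,8,9}; box has {1,2,3,4,5,8,9} → only 7 remains.
r4c8 = 6: row 4 has {1,2,3,7,9}; col 8 has {1,2,3,4,5,7,8,9}; box has {1,2,3,4,5,7,8,9} → only 6 remains.
r5c2 = 7: row 5 has {1,2,3,4,5,6,8,9}; col 2 has {1,2,3,6,9}; box has {1,2,3,6,9} → only 7 remains.
r7c7 = 2: row 7 has {1,4,6,7}; col 7 has {1,3,4,5,6,7,8,9}; box has {1,3,4,5,6,7,8,9} → only 2 remains.
r9c1 = 4: row 9 has {1,2,5,6,7,9}; col 1 has {1,2,3,6,8}; box has {1,2,6,7} → only 4 remains.
r1c2 = 5: row 1 has {1,2,3,4,6,8,9}; col 2 has {1,2,3,6,7,9}; box has {1,2,3,4,6,8,9} → only 5 remains.
r4c1 = 5: row 4 has {1,2,3,6,7,9}; col 1 has {1,2,3,4,6,8}; box has {1,2,3,6,7,9} → only 5 remains.
r4c3 = 8: row 4 has {1,2,3,5,6,7,9}; col 3 has {1,2,4,6,7,9}; box has {1,2,3,5,6,7,9} → only 8 remains.
r7c1 = 9: row 7 has {1,2,4,6,7}; col 1 has {1,2,3,4,5,6,8}; box has {1,2,4,6,7} → only 9 remains.
r7c2 = 8: row 7 has {1,2,4,6,7,9}; col 2 has {1,2,3,5,6,7,9}; box has {1,2,4,6,7,9} → only 8 remains.
r7c4 = 3: row 7 has {1,2,4,6,7,8,9}; col 4 has {1,2,4,5,6,7,9}; box has {1,2,4,5,6,7,9} → only 3 remains.
r9c3 = 3: row 9 has {1,2,4,5,6,7,9}; col 3 has {1,2,4,6,7,8,9}; box has {1,2,4,6,7,8,9} → only 3 remains.
r9c4 = 8: row 9 has {1,2,3,4,5,6,7,9}; col 4 has {1,2,3,4,5,6,7,9}; box has {1,2,3,4,5,6,7,9} → only 8 remains.
r1c1 = 7: row 1 has {1,2,3,4,5,6,8,9}; col 1 has {1,2,3,4,5,6,8,9}; box has {1,2,3,4,5,6,8,9} → only 7 remains.
r4c2 = 4: row 4 has {1,2,3,5,6,7,8,9}; col 2 has {1,2,3,5,6,7,8,9}; box has {1,2,3,5,6,7,8,9} → only 4 remains.

548231769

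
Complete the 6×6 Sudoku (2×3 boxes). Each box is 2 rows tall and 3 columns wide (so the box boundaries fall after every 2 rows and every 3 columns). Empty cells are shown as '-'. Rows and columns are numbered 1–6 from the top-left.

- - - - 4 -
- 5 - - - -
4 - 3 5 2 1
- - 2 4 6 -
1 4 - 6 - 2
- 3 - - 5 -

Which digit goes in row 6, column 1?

row 3, column 2 = 6: row 3 has {1,2,3,4,5}; col 2 has {3,4,5}; box has {2,3,4} → only 6 remains.
row 4, column 1 = 5: row 4 has {2,4,6}; col 1 has {1,4}; box has {2,3,4,6} → only 5 remains.
row 4, column 2 = 1: row 4 has {2,4,5,6}; col 2 has {3,4,5,6}; box has {2,3,4,5,6} → only 1 remains.
row 4, column 6 = 3: row 4 has {1,2,4,5,6}; col 6 has {1,2}; box has {1,2,4,5,6} → only 3 remains.
row 5, column 3 = 5: row 5 has {1,2,4,6}; col 3 has {2,3}; box has {1,3,4} → only 5 remains.
row 5, column 5 = 3: row 5 has {1,2,4,5,6}; col 5 has {2,4,5,6}; box has {2,5,6} → only 3 remains.
row 6, column 3 = 6: row 6 has {3,5}; col 3 has {2,3,5}; box has {1,3,4,5} → only 6 remains.
row 6, column 4 = 1: row 6 has {3,5,6}; col 4 has {4,5,6}; box has {2,3,5,6} → only 1 remains.
row 6, column 6 = 4: row 6 has {1,3,5,6}; col 6 has {1,2,3}; box has {1,2,3,5,6} → only 4 remains.
row 1, column 2 = 2: row 1 has {4}; col 2 has {1,3,4,5,6}; box has {5} → only 2 remains.
row 1, column 3 = 1: row 1 has {2,4}; col 3 has {2,3,5,6}; box has {2,5} → only 1 remains.
row 1, column 4 = 3: row 1 has {1,2,4}; col 4 has {1,4,5,6}; box has {4} → only 3 remains.
row 2, column 3 = 4: row 2 has {5}; col 3 has {1,2,3,5,6}; box has {1,2,5} → only 4 remains.
row 2, column 4 = 2: row 2 has {4,5}; col 4 has {1,3,4,5,6}; box has {3,4} → only 2 remains.
row 2, column 5 = 1: row 2 has {2,4,5}; col 5 has {2,3,4,5,6}; box has {2,3,4} → only 1 remains.
row 2, column 6 = 6: row 2 has {1,2,4,5}; col 6 has {1,2,3,4}; box has {1,2,3,4} → only 6 remains.
row 6, column 1 = 2: row 6 has {1,3,4,5,6}; col 1 has {1,4,5}; box has {1,3,4,5,6} → only 2 remains.

2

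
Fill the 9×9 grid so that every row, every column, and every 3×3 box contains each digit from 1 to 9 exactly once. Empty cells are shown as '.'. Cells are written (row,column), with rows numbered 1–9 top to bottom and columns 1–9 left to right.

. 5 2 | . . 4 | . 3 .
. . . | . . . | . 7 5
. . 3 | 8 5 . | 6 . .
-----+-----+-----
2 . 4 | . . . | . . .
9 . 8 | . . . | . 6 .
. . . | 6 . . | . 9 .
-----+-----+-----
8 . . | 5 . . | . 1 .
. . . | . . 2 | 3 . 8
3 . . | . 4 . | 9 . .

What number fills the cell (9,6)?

(1,7) = 8 (hidden single in row 1).
(2,2) = 8 (hidden single in row 2).
(4,2) = 6 (hidden single in row 4).
(9,6) = 8: in row 9, 8 can only go here (every other open cell in that row sees an 8).

8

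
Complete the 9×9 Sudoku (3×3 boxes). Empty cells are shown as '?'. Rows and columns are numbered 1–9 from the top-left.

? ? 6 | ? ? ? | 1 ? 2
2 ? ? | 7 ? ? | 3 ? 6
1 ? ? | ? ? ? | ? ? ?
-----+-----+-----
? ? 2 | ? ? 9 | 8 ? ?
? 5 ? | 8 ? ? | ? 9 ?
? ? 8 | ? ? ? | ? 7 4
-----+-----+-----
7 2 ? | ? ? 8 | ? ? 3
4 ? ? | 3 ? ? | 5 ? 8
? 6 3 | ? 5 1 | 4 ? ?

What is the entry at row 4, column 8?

row 5, column 9 = 1: row 5 has {5,8,9}; col 9 has {2,3,4,6,8}; box has {4,7,8,9} → only 1 remains.
row 9, column 8 = 2: row 9 has {1,3,4,5,6}; col 8 has {7,9}; box has {3,4,5,8} → only 2 remains.
row 4, column 9 = 5: row 4 has {2,8,9}; col 9 has {1,2,3,4,6,8}; box has {1,4,7,8,9} → only 5 remains.
row 9, column 4 = 9: row 9 has {1,2,3,4,5,6}; col 4 has {3,7,8}; box has {1,3,5,8} → only 9 remains.
row 9, column 9 = 7: row 9 has {1,2,3,4,5,6,9}; col 9 has {1,2,3,4,5,6,8}; box has {2,3,4,5,8} → only 7 remains.
row 3, column 9 = 9: row 3 has {1}; col 9 has {1,2,3,4,5,6,7,8}; box has {1,2,3,6} → only 9 remains.
row 9, column 1 = 8: row 9 has {1,2,3,4,5,6,7,9}; col 1 has {1,2,4,7}; box has {2,3,4,6,7} → only 8 remains.
row 3, column 7 = 7: row 3 has {1,9}; col 7 has {1,3,4,5,8}; box has {1,2,3,6,9} → only 7 remains.
row 1, column 2 = 7: in row 1, 7 can only go here (every other open cell in that row sees a 7).
row 2, column 5 = 1: in row 2, 1 can only go here (every other open cell in that row sees a 1).
row 4, column 5 = 7: in row 4, 7 can only go here (every other open cell in that row sees a 7).
row 5, column 3 = 7: in row 5, 7 can only go here (every other open cell in that row sees a 7).
row 7, column 3 = 5: in row 7, 5 can only go here (every other open cell in that row sees a 5).
row 3, column 3 = 4: row 3 has {1,7,9}; col 3 has {2,3,5,6,7,8}; box has {1,2,6,7} → only 4 remains.
row 2, column 3 = 9: row 2 has {1,2,3,6,7}; col 3 has {2,3,4,5,6,7,8}; box has {1,2,4,6,7} → only 9 remains.
row 8, column 3 = 1: row 8 has {3,4,5,8}; col 3 has {2,3,4,5,6,7,8,9}; box has {2,3,4,5,6,7,8} → only 1 remains.
row 8, column 8 = 6: row 8 has {1,3,4,5,8}; col 8 has {2,7,9}; box has {2,3,4,5,7,8} → only 6 remains.
row 2, column 2 = 8: row 2 has {1,2,3,6,7,9}; col 2 has {2,5,6,7}; box has {1,2,4,6,7,9} → only 8 remains.
row 3, column 2 = 3: row 3 has {1,4,7,9}; col 2 has {2,5,6,7,8}; box has {1,2,4,6,7,8,9} → only 3 remains.
row 4, column 8 = 3: row 4 has {2,5,7,8,9}; col 8 has {2,6,7,9}; box has {1,4,5,7,8,9} → only 3 remains.

3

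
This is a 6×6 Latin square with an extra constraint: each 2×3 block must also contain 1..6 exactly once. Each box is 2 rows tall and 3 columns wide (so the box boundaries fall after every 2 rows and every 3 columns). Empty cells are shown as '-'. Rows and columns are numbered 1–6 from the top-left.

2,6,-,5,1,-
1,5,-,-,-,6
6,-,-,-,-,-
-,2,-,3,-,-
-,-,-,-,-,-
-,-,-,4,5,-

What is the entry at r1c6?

r2c4 = 2: row 2 has {1,5,6}; col 4 has {3,4,5}; box has {1,5,6} → only 2 remains.
r3c4 = 1: row 3 has {6}; col 4 has {2,3,4,5}; box has {3} → only 1 remains.
r5c4 = 6: row 5 has {}; col 4 has {1,2,3,4,5}; box has {4,5} → only 6 remains.
r6c1 = 3: row 6 has {4,5}; col 1 has {1,2,6}; box has {} → only 3 remains.
r6c2 = 1: row 6 has {3,4,5}; col 2 has {2,5,6}; box has {3} → only 1 remains.
r6c6 = 2: row 6 has {1,3,4,5}; col 6 has {6}; box has {4,5,6} → only 2 remains.
r5c2 = 4: row 5 has {6}; col 2 has {1,2,5,6}; box has {1,3} → only 4 remains.
r5c5 = 3: row 5 has {4,6}; col 5 has {1,5}; box has {2,4,5,6} → only 3 remains.
r5c6 = 1: row 5 has {3,4,6}; col 6 has {2,6}; box has {2,3,4,5,6} → only 1 remains.
r6c3 = 6: row 6 has {1,2,3,4,5}; col 3 has {}; box has {1,3,4} → only 6 remains.
r2c5 = 4: row 2 has {1,2,5,6}; col 5 has {1,3,5}; box has {1,2,5,6} → only 4 remains.
r3c2 = 3: row 3 has {1,6}; col 2 has {1,2,4,5,6}; box has {2,6} → only 3 remains.
r3c5 = 2: row 3 has {1,3,6}; col 5 has {1,3,4,5}; box has {1,3} → only 2 remains.
r4c5 = 6: row 4 has {2,3}; col 5 has {1,2,3,4,5}; box has {1,2,3} → only 6 remains.
r5c1 = 5: row 5 has {1,3,4,6}; col 1 has {1,2,3,6}; box has {1,3,4,6} → only 5 remains.
r5c3 = 2: row 5 has {1,3,4,5,6}; col 3 has {6}; box has {1,3,4,5,6} → only 2 remains.
r1c6 = 3: row 1 has {1,2,5,6}; col 6 has {1,2,6}; box has {1,2,4,5,6} → only 3 remains.

3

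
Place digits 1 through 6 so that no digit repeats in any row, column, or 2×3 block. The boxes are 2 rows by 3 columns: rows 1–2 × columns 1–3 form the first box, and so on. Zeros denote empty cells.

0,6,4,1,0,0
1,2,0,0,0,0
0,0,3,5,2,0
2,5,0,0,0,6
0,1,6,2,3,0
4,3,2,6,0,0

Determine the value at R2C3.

5

R1C5 = 5: row 1 has {1,4,6}; col 5 has {2,3}; box has {1} → only 5 remains.
R2C3 = 5: row 2 has {1,2}; col 3 has {2,3,4,6}; box has {1,2,4,6} → only 5 remains.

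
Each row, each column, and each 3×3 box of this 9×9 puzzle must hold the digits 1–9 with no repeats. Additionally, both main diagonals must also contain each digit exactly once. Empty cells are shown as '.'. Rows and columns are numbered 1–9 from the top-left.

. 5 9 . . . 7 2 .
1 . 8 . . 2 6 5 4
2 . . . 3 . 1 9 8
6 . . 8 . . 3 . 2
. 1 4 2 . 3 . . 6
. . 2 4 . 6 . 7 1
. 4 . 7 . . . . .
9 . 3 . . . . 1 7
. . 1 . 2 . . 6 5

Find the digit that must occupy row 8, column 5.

4

row 1, column 9 = 3 (sole candidate).
row 2, column 4 = 9 (sole candidate).
row 2, column 5 = 7 (sole candidate).
row 3, column 3 = 7 (sole candidate).
row 4, column 3 = 5 (sole candidate).
row 4, column 8 = 4 (sole candidate).
row 5, column 5 = 9 (sole candidate).
row 5, column 8 = 8 (sole candidate).
row 6, column 5 = 5 (sole candidate).
row 6, column 7 = 9 (sole candidate).
row 7, column 3 = 6 (sole candidate).
row 7, column 7 = 2 (sole candidate).
row 7, column 8 = 3 (sole candidate).
row 7, column 9 = 9 (sole candidate).
row 9, column 4 = 3 (sole candidate).
row 1, column 1 = 4 (sole candidate).
row 2, column 2 = 3 (sole candidate).
row 3, column 2 = 6 (sole candidate).
row 3, column 4 = 5 (sole candidate).
row 3, column 6 = 4 (sole candidate).
row 4, column 5 = 1 (sole candidate).
row 4, column 6 = 7 (sole candidate).
row 5, column 1 = 7 (sole candidate).
row 5, column 7 = 5 (sole candidate).
row 6, column 2 = 8 (sole candidate).
row 7, column 5 = 8 (sole candidate).
row 8, column 2 = 2 (sole candidate).
row 8, column 4 = 6 (sole candidate).
row 8, column 5 = 4: row 8 has {1,2,3,6,7,9}; col 5 has {1,2,3,5,7,8,9}; box has {2,3,6,7,8} → only 4 remains.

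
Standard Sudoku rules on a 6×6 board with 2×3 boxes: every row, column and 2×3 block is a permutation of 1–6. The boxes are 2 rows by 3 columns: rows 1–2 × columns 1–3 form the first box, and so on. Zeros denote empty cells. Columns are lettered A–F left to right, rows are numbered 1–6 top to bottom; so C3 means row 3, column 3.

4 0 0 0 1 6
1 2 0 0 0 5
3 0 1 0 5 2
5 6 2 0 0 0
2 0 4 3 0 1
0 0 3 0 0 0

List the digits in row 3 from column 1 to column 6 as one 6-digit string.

341652

C1 = 5 (sole candidate).
D1 = 2 (sole candidate).
C2 = 6 (sole candidate).
D2 = 4 (sole candidate).
E2 = 3 (sole candidate).
B3 = 4: row 3 has {1,2,3,5}; col 2 has {2,6}; box has {1,2,3,5,6} → only 4 remains.
D3 = 6: row 3 has {1,2,3,4,5}; col 4 has {2,3,4}; box has {2,5} → only 6 remains.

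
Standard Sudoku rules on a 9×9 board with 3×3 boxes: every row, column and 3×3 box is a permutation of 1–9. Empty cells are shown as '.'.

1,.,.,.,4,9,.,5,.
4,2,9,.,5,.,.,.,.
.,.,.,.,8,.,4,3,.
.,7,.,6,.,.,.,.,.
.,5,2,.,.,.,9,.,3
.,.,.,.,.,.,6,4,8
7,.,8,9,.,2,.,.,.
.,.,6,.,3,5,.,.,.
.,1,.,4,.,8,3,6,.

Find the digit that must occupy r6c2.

9

r3c2 = 6 (sole candidate).
r7c8 = 1 (sole candidate).
r9c3 = 5 (sole candidate).
r9c5 = 7 (sole candidate).
r3c1 = 5 (sole candidate).
r3c3 = 7 (sole candidate).
r3c6 = 1 (sole candidate).
r4c8 = 2 (sole candidate).
r5c5 = 1 (sole candidate).
r5c8 = 7 (sole candidate).
r7c5 = 6 (sole candidate).
r7c7 = 5 (sole candidate).
r7c9 = 4 (sole candidate).
r8c4 = 1 (sole candidate).
r1c3 = 3 (sole candidate).
r2c8 = 8 (sole candidate).
r3c4 = 2 (sole candidate).
r3c9 = 9 (sole candidate).
r4c5 = 9 (sole candidate).
r4c7 = 1 (sole candidate).
r4c9 = 5 (sole candidate).
r5c4 = 8 (sole candidate).
r5c6 = 4 (sole candidate).
r6c3 = 1 (sole candidate).
r6c5 = 2 (sole candidate).
r7c2 = 3 (sole candidate).
r8c8 = 9 (sole candidate).
r9c9 = 2 (sole candidate).
r1c2 = 8 (sole candidate).
r1c4 = 7 (sole candidate).
r1c7 = 2 (sole candidate).
r1c9 = 6 (sole candidate).
r2c4 = 3 (sole candidate).
r2c6 = 6 (sole candidate).
r2c7 = 7 (sole candidate).
r2c9 = 1 (sole candidate).
r4c3 = 4 (sole candidate).
r4c6 = 3 (sole candidate).
r5c1 = 6 (sole candidate).
r6c2 = 9: row 6 has {1,2,4,6,8}; col 2 has {1,2,3,5,6,7,8}; box has {1,2,4,5,6,7} → only 9 remains.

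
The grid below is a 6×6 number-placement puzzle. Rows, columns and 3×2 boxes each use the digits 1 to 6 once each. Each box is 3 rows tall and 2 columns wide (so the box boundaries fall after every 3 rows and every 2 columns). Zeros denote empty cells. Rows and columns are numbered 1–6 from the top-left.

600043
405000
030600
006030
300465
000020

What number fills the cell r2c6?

6

r2c5 = 1: row 2 has {4,5}; col 5 has {2,3,4,6}; box has {3,4} → only 1 remains.
r3c5 = 5: row 3 has {3,6}; col 5 has {1,2,3,4,6}; box has {1,3,4} → only 5 remains.
r3c6 = 2: row 3 has {3,5,6}; col 6 has {3,5}; box has {1,3,4,5} → only 2 remains.
r2c2 = 2: row 2 has {1,4,5}; col 2 has {3}; box has {3,4,6} → only 2 remains.
r2c4 = 3: row 2 has {1,2,4,5}; col 4 has {4,6}; box has {5,6} → only 3 remains.
r2c6 = 6: row 2 has {1,2,3,4,5}; col 6 has {2,3,5}; box has {1,2,3,4,5} → only 6 remains.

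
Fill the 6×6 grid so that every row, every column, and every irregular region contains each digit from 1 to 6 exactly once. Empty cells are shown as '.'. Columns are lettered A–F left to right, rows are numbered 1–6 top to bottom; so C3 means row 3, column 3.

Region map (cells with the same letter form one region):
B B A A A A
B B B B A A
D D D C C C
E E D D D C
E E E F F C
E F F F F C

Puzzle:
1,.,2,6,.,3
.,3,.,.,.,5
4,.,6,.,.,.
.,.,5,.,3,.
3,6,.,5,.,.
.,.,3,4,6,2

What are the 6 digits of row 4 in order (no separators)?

E1 = 4 (sole candidate).
C2 = 4 (sole candidate).
D2 = 2 (sole candidate).
E2 = 1 (sole candidate).
E3 = 5 (sole candidate).
F3 = 1 (sole candidate).
A4 = 2: row 4 has {3,5}; col 1 has {1,3,4}; region has {3,6} → only 2 remains.
D4 = 1: row 4 has {2,3,5}; col 4 has {2,4,5,6}; region has {3,4,5,6} → only 1 remains.
C5 = 1 (sole candidate).
E5 = 2 (sole candidate).
F5 = 4 (sole candidate).
A6 = 5 (sole candidate).
B6 = 1 (sole candidate).
B1 = 5 (sole candidate).
A2 = 6 (sole candidate).
B3 = 2 (sole candidate).
D3 = 3 (sole candidate).
B4 = 4: row 4 has {1,2,3,5}; col 2 has {1,2,3,5,6}; region has {1,2,3,5,6} → only 4 remains.
F4 = 6: row 4 has {1,2,3,4,5}; col 6 has {1,2,3,4,5}; region has {1,2,3,4,5} → only 6 remains.

245136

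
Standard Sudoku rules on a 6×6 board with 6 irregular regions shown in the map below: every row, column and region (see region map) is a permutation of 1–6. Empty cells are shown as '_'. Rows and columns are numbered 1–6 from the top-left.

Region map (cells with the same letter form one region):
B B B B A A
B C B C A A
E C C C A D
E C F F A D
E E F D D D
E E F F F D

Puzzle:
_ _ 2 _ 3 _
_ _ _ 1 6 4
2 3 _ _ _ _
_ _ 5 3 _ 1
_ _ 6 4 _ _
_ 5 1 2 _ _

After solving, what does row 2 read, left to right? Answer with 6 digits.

row 1, column 6 = 5 (sole candidate).
row 2, column 2 = 2: row 2 has {1,4,6}; col 2 has {3,5}; region has {1,3} → only 2 remains.
row 2, column 3 = 3: row 2 has {1,2,4,6}; col 3 has {1,2,5,6}; region has {2} → only 3 remains.
row 3, column 3 = 4 (sole candidate).
row 3, column 5 = 1 (sole candidate).
row 3, column 6 = 6 (sole candidate).
row 4, column 2 = 6 (sole candidate).
row 4, column 5 = 2 (sole candidate).
row 5, column 2 = 1 (sole candidate).
row 5, column 5 = 5 (sole candidate).
row 6, column 5 = 4 (sole candidate).
row 6, column 6 = 3 (sole candidate).
row 1, column 2 = 4 (sole candidate).
row 1, column 4 = 6 (sole candidate).
row 2, column 1 = 5: row 2 has {1,2,3,4,6}; col 1 has {2}; region has {2,3,4,6} → only 5 remains.

523164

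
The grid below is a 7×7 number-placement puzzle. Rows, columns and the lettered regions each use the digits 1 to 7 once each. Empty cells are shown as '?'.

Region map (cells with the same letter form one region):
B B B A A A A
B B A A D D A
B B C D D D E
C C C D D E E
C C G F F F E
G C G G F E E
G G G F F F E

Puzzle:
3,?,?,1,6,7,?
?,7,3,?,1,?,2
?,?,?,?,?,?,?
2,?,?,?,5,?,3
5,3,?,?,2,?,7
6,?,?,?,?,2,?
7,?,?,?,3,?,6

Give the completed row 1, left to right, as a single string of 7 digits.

3521674

row 2, column 1 = 4: row 2 has {1,2,3,7}; col 1 has {2,3,5,6,7}; region has {3,7} → only 4 remains.
row 2, column 4 = 5: row 2 has {1,2,3,4,7}; col 4 has {1}; region has {1,2,3,6,7} → only 5 remains.
row 2, column 6 = 6: row 2 has {1,2,3,4,5,7}; col 6 has {2,7}; region has {1,5} → only 6 remains.
row 3, column 1 = 1: row 3 has {}; col 1 has {2,3,4,5,6,7}; region has {3,4,7} → only 1 remains.
row 7, column 4 = 4: row 7 has {3,6,7}; col 4 has {1,5}; region has {2,3} → only 4 remains.
row 1, column 7 = 4: row 1 has {1,3,6,7}; col 7 has {2,3,6,7}; region has {1,2,3,5,6,7} → only 4 remains.
row 3, column 7 = 5: row 3 has {1}; col 7 has {2,3,4,6,7}; region has {2,3,6,7} → only 5 remains.
row 4, column 4 = 7: row 4 has {2,3,5}; col 4 has {1,4,5}; region has {1,5,6} → only 7 remains.
row 5, column 4 = 6: row 5 has {2,3,5,7}; col 4 has {1,4,5,7}; region has {2,3,4} → only 6 remains.
row 5, column 6 = 1: row 5 has {2,3,5,6,7}; col 6 has {2,6,7}; region has {2,3,4,6} → only 1 remains.
row 6, column 4 = 3: row 6 has {2,6}; col 4 has {1,4,5,6,7}; region has {6,7} → only 3 remains.
row 6, column 5 = 7: row 6 has {2,3,6}; col 5 has {1,2,3,5,6}; region has {1,2,3,4,6} → only 7 remains.
row 6, column 7 = 1: row 6 has {2,3,6,7}; col 7 has {2,3,4,5,6,7}; region has {2,3,5,6,7} → only 1 remains.
row 7, column 6 = 5: row 7 has {3,4,6,7}; col 6 has {1,2,6,7}; region has {1,2,3,4,6,7} → only 5 remains.
row 3, column 4 = 2: row 3 has {1,5}; col 4 has {1,3,4,5,6,7}; region has {1,5,6,7} → only 2 remains.
row 3, column 5 = 4: row 3 has {1,2,5}; col 5 has {1,2,3,5,6,7}; region has {1,2,5,6,7} → only 4 remains.
row 3, column 6 = 3: row 3 has {1,2,4,5}; col 6 has {1,2,5,6,7}; region has {1,2,4,5,6,7} → only 3 remains.
row 4, column 6 = 4: row 4 has {2,3,5,7}; col 6 has {1,2,3,5,6,7}; region has {1,2,3,5,6,7} → only 4 remains.
row 5, column 3 = 4: row 5 has {1,2,3,5,6,7}; col 3 has {3}; region has {3,6,7} → only 4 remains.
row 6, column 2 = 4: row 6 has {1,2,3,6,7}; col 2 has {3,7}; region has {2,3,5} → only 4 remains.
row 6, column 3 = 5: row 6 has {1,2,3,4,6,7}; col 3 has {3,4}; region has {3,4,6,7} → only 5 remains.
row 1, column 3 = 2: row 1 has {1,3,4,6,7}; col 3 has {3,4,5}; region has {1,3,4,7} → only 2 remains.
row 3, column 2 = 6: row 3 has {1,2,3,4,5}; col 2 has {3,4,7}; region has {1,2,3,4,7} → only 6 remains.
row 3, column 3 = 7: row 3 has {1,2,3,4,5,6}; col 3 has {2,3,4,5}; region has {2,3,4,5} → only 7 remains.
row 4, column 2 = 1: row 4 has {2,3,4,5,7}; col 2 has {3,4,6,7}; region has {2,3,4,5,7} → only 1 remains.
row 4, column 3 = 6: row 4 has {1,2,3,4,5,7}; col 3 has {2,3,4,5,7}; region has {1,2,3,4,5,7} → only 6 remains.
row 7, column 2 = 2: row 7 has {3,4,5,6,7}; col 2 has {1,3,4,6,7}; region has {3,4,5,6,7} → only 2 remains.
row 7, column 3 = 1: row 7 has {2,3,4,5,6,7}; col 3 has {2,3,4,5,6,7}; region has {2,3,4,5,6,7} → only 1 remains.
row 1, column 2 = 5: row 1 has {1,2,3,4,6,7}; col 2 has {1,2,3,4,6,7}; region has {1,2,3,4,6,7} → only 5 remains.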